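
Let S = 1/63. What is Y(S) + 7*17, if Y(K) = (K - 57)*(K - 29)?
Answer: 7027651/3969 ≈ 1770.6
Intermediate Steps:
S = 1/63 ≈ 0.015873
Y(K) = (-57 + K)*(-29 + K)
Y(S) + 7*17 = (1653 + (1/63)² - 86*1/63) + 7*17 = (1653 + 1/3969 - 86/63) + 119 = 6555340/3969 + 119 = 7027651/3969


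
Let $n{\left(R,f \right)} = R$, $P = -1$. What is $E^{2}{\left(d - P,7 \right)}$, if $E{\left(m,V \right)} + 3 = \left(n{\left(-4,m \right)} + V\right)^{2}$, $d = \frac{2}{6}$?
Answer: $36$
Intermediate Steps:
$d = \frac{1}{3}$ ($d = 2 \cdot \frac{1}{6} = \frac{1}{3} \approx 0.33333$)
$E{\left(m,V \right)} = -3 + \left(-4 + V\right)^{2}$
$E^{2}{\left(d - P,7 \right)} = \left(-3 + \left(-4 + 7\right)^{2}\right)^{2} = \left(-3 + 3^{2}\right)^{2} = \left(-3 + 9\right)^{2} = 6^{2} = 36$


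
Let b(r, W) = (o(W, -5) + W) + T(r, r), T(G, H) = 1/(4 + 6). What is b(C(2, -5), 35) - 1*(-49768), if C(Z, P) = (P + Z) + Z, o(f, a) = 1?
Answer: 498041/10 ≈ 49804.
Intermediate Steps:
T(G, H) = ⅒ (T(G, H) = 1/10 = ⅒)
C(Z, P) = P + 2*Z
b(r, W) = 11/10 + W (b(r, W) = (1 + W) + ⅒ = 11/10 + W)
b(C(2, -5), 35) - 1*(-49768) = (11/10 + 35) - 1*(-49768) = 361/10 + 49768 = 498041/10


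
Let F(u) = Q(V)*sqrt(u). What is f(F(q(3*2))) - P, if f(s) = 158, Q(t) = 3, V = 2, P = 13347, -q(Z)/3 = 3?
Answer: -13189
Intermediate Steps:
q(Z) = -9 (q(Z) = -3*3 = -9)
F(u) = 3*sqrt(u)
f(F(q(3*2))) - P = 158 - 1*13347 = 158 - 13347 = -13189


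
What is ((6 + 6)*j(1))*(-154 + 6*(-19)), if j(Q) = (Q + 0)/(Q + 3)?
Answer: -804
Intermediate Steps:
j(Q) = Q/(3 + Q)
((6 + 6)*j(1))*(-154 + 6*(-19)) = ((6 + 6)*(1/(3 + 1)))*(-154 + 6*(-19)) = (12*(1/4))*(-154 - 114) = (12*(1*(1/4)))*(-268) = (12*(1/4))*(-268) = 3*(-268) = -804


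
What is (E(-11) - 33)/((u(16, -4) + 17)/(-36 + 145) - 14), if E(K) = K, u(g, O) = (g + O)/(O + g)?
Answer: 1199/377 ≈ 3.1804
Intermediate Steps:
u(g, O) = 1 (u(g, O) = (O + g)/(O + g) = 1)
(E(-11) - 33)/((u(16, -4) + 17)/(-36 + 145) - 14) = (-11 - 33)/((1 + 17)/(-36 + 145) - 14) = -44/(18/109 - 14) = -44/(-1508/109) = -44*(-109/1508) = 1199/377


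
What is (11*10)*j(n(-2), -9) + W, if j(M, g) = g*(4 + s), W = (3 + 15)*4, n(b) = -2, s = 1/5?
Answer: -4086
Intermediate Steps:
s = ⅕ ≈ 0.20000
W = 72 (W = 18*4 = 72)
j(M, g) = 21*g/5 (j(M, g) = g*(4 + ⅕) = g*(21/5) = 21*g/5)
(11*10)*j(n(-2), -9) + W = (11*10)*((21/5)*(-9)) + 72 = 110*(-189/5) + 72 = -4158 + 72 = -4086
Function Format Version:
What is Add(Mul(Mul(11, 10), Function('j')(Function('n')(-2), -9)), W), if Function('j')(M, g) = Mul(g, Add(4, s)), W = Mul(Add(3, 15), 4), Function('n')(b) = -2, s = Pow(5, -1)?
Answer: -4086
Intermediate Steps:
s = Rational(1, 5) ≈ 0.20000
W = 72 (W = Mul(18, 4) = 72)
Function('j')(M, g) = Mul(Rational(21, 5), g) (Function('j')(M, g) = Mul(g, Add(4, Rational(1, 5))) = Mul(g, Rational(21, 5)) = Mul(Rational(21, 5), g))
Add(Mul(Mul(11, 10), Function('j')(Function('n')(-2), -9)), W) = Add(Mul(Mul(11, 10), Mul(Rational(21, 5), -9)), 72) = Add(Mul(110, Rational(-189, 5)), 72) = Add(-4158, 72) = -4086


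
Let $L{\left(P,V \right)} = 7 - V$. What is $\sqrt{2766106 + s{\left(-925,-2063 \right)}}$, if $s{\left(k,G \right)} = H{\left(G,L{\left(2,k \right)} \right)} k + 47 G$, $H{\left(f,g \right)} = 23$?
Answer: $\sqrt{2647870} \approx 1627.2$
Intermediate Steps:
$s{\left(k,G \right)} = 23 k + 47 G$
$\sqrt{2766106 + s{\left(-925,-2063 \right)}} = \sqrt{2766106 + \left(23 \left(-925\right) + 47 \left(-2063\right)\right)} = \sqrt{2766106 - 118236} = \sqrt{2647870}$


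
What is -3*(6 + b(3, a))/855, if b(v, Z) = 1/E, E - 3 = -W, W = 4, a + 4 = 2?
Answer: -1/57 ≈ -0.017544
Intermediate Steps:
a = -2 (a = -4 + 2 = -2)
E = -1 (E = 3 - 1*4 = 3 - 4 = -1)
b(v, Z) = -1 (b(v, Z) = 1/(-1) = -1)
-3*(6 + b(3, a))/855 = -3*(6 - 1)/855 = -3*5*(1/855) = -15*1/855 = -1/57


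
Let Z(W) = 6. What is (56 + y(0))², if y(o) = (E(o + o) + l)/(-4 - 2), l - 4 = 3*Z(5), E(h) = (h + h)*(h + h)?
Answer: 24649/9 ≈ 2738.8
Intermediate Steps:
E(h) = 4*h² (E(h) = (2*h)*(2*h) = 4*h²)
l = 22 (l = 4 + 3*6 = 4 + 18 = 22)
y(o) = -11/3 - 8*o²/3 (y(o) = (4*(o + o)² + 22)/(-4 - 2) = (4*(2*o)² + 22)/(-6) = (4*(4*o²) + 22)*(-⅙) = (16*o² + 22)*(-⅙) = (22 + 16*o²)*(-⅙) = -11/3 - 8*o²/3)
(56 + y(0))² = (56 + (-11/3 - 8/3*0²))² = (56 + (-11/3 - 8/3*0))² = (56 + (-11/3 + 0))² = (56 - 11/3)² = (157/3)² = 24649/9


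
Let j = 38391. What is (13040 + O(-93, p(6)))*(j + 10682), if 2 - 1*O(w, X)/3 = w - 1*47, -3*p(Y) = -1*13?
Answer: 660817018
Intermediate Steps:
p(Y) = 13/3 (p(Y) = -(-1)*13/3 = -⅓*(-13) = 13/3)
O(w, X) = 147 - 3*w (O(w, X) = 6 - 3*(w - 1*47) = 6 - 3*(w - 47) = 6 - 3*(-47 + w) = 6 + (141 - 3*w) = 147 - 3*w)
(13040 + O(-93, p(6)))*(j + 10682) = (13040 + (147 - 3*(-93)))*(38391 + 10682) = (13040 + (147 + 279))*49073 = (13040 + 426)*49073 = 13466*49073 = 660817018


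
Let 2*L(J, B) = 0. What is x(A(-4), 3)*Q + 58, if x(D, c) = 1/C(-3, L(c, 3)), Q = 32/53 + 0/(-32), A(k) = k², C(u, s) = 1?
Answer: 3106/53 ≈ 58.604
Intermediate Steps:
L(J, B) = 0 (L(J, B) = (½)*0 = 0)
Q = 32/53 (Q = 32*(1/53) + 0*(-1/32) = 32/53 + 0 = 32/53 ≈ 0.60377)
x(D, c) = 1 (x(D, c) = 1/1 = 1)
x(A(-4), 3)*Q + 58 = 1*(32/53) + 58 = 32/53 + 58 = 3106/53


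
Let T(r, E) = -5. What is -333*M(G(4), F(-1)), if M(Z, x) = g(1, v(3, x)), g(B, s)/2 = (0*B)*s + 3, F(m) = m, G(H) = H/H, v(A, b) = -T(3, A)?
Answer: -1998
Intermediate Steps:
v(A, b) = 5 (v(A, b) = -1*(-5) = 5)
G(H) = 1
g(B, s) = 6 (g(B, s) = 2*((0*B)*s + 3) = 2*(0*s + 3) = 2*(0 + 3) = 2*3 = 6)
M(Z, x) = 6
-333*M(G(4), F(-1)) = -333*6 = -1998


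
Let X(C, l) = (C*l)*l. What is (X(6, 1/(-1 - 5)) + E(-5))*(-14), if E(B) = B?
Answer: 203/3 ≈ 67.667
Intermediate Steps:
X(C, l) = C*l²
(X(6, 1/(-1 - 5)) + E(-5))*(-14) = (6*(1/(-1 - 5))² - 5)*(-14) = (6*(1/(-6))² - 5)*(-14) = (6*(-⅙)² - 5)*(-14) = (6*(1/36) - 5)*(-14) = (⅙ - 5)*(-14) = -29/6*(-14) = 203/3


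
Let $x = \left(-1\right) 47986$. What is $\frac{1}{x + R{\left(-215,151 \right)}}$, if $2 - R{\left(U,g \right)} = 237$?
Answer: $- \frac{1}{48221} \approx -2.0738 \cdot 10^{-5}$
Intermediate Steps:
$x = -47986$
$R{\left(U,g \right)} = -235$ ($R{\left(U,g \right)} = 2 - 237 = -235$)
$\frac{1}{x + R{\left(-215,151 \right)}} = \frac{1}{-47986 - 235} = \frac{1}{-48221} = - \frac{1}{48221}$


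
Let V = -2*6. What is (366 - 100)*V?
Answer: -3192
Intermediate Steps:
V = -12
(366 - 100)*V = (366 - 100)*(-12) = 266*(-12) = -3192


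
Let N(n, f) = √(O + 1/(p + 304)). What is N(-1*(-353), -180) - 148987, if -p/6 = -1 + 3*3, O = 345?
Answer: -148987 + √88321/16 ≈ -1.4897e+5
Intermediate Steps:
p = -48 (p = -6*(-1 + 3*3) = -6*(-1 + 9) = -6*8 = -48)
N(n, f) = √88321/16 (N(n, f) = √(345 + 1/(-48 + 304)) = √(345 + 1/256) = √(88321/256) = √88321/16)
N(-1*(-353), -180) - 148987 = √88321/16 - 148987 = -148987 + √88321/16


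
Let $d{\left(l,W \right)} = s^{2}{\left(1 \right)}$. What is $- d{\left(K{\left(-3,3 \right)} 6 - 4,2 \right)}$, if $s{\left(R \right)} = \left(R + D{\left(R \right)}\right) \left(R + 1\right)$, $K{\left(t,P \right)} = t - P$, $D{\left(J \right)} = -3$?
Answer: $-16$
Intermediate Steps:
$s{\left(R \right)} = \left(1 + R\right) \left(-3 + R\right)$ ($s{\left(R \right)} = \left(R - 3\right) \left(R + 1\right) = \left(-3 + R\right) \left(1 + R\right) = \left(1 + R\right) \left(-3 + R\right)$)
$d{\left(l,W \right)} = 16$ ($d{\left(l,W \right)} = \left(-3 + 1^{2} - 2\right)^{2} = \left(-3 + 1 - 2\right)^{2} = \left(-4\right)^{2} = 16$)
$- d{\left(K{\left(-3,3 \right)} 6 - 4,2 \right)} = \left(-1\right) 16 = -16$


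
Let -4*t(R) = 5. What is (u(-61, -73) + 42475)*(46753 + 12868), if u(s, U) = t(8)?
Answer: 10129309795/4 ≈ 2.5323e+9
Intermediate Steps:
t(R) = -5/4 (t(R) = -1/4*5 = -5/4)
u(s, U) = -5/4
(u(-61, -73) + 42475)*(46753 + 12868) = (-5/4 + 42475)*(46753 + 12868) = (169895/4)*59621 = 10129309795/4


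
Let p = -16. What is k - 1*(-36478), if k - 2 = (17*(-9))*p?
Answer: 38928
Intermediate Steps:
k = 2450 (k = 2 + (17*(-9))*(-16) = 2 - 153*(-16) = 2 + 2448 = 2450)
k - 1*(-36478) = 2450 - 1*(-36478) = 2450 + 36478 = 38928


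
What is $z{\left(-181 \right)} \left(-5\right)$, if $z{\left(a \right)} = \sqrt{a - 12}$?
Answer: $- 5 i \sqrt{193} \approx - 69.462 i$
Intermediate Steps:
$z{\left(a \right)} = \sqrt{-12 + a}$
$z{\left(-181 \right)} \left(-5\right) = \sqrt{-12 - 181} \left(-5\right) = \sqrt{-193} \left(-5\right) = i \sqrt{193} \left(-5\right) = - 5 i \sqrt{193}$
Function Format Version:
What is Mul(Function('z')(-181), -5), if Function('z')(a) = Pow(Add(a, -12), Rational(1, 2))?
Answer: Mul(-5, I, Pow(193, Rational(1, 2))) ≈ Mul(-69.462, I)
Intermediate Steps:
Function('z')(a) = Pow(Add(-12, a), Rational(1, 2))
Mul(Function('z')(-181), -5) = Mul(Pow(Add(-12, -181), Rational(1, 2)), -5) = Mul(Pow(-193, Rational(1, 2)), -5) = Mul(Mul(I, Pow(193, Rational(1, 2))), -5) = Mul(-5, I, Pow(193, Rational(1, 2)))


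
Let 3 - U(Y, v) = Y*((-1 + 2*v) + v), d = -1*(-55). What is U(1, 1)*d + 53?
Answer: 108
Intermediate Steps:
d = 55
U(Y, v) = 3 - Y*(-1 + 3*v) (U(Y, v) = 3 - Y*((-1 + 2*v) + v) = 3 - Y*(-1 + 3*v))
U(1, 1)*d + 53 = (3 + 1 - 3*1*1)*55 + 53 = (3 + 1 - 3)*55 + 53 = 1*55 + 53 = 55 + 53 = 108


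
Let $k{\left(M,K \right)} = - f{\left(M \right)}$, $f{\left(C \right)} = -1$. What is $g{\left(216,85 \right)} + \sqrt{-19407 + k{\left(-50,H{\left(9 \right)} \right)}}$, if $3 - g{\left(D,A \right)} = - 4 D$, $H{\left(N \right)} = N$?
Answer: $867 + i \sqrt{19406} \approx 867.0 + 139.31 i$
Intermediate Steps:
$g{\left(D,A \right)} = 3 + 4 D$ ($g{\left(D,A \right)} = 3 - - 4 D = 3 + 4 D$)
$k{\left(M,K \right)} = 1$ ($k{\left(M,K \right)} = \left(-1\right) \left(-1\right) = 1$)
$g{\left(216,85 \right)} + \sqrt{-19407 + k{\left(-50,H{\left(9 \right)} \right)}} = \left(3 + 4 \cdot 216\right) + \sqrt{-19407 + 1} = \left(3 + 864\right) + \sqrt{-19406} = 867 + i \sqrt{19406}$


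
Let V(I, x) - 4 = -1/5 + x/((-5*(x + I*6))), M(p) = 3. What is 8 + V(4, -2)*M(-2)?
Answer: 214/11 ≈ 19.455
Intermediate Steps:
V(I, x) = 19/5 + x/(-30*I - 5*x) (V(I, x) = 4 + (-1/5 + x/((-5*(x + I*6)))) = 4 + (-1*⅕ + x/((-5*(x + 6*I)))) = 4 + (-⅕ + x/(-30*I - 5*x)) = 19/5 + x/(-30*I - 5*x))
8 + V(4, -2)*M(-2) = 8 + (6*(3*(-2) + 19*4)/(5*(-2 + 6*4)))*3 = 8 + (6*(-6 + 76)/(5*(-2 + 24)))*3 = 8 + ((6/5)*70/22)*3 = 8 + ((6/5)*(1/22)*70)*3 = 8 + (42/11)*3 = 8 + 126/11 = 214/11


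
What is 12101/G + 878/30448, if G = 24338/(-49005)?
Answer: -4513983009869/185260856 ≈ -24366.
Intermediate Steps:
G = -24338/49005 (G = 24338*(-1/49005) = -24338/49005 ≈ -0.49664)
12101/G + 878/30448 = 12101/(-24338/49005) + 878/30448 = 12101*(-49005/24338) + 878*(1/30448) = -593009505/24338 + 439/15224 = -4513983009869/185260856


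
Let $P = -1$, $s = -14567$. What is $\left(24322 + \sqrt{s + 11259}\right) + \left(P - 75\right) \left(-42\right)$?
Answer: $27514 + 2 i \sqrt{827} \approx 27514.0 + 57.515 i$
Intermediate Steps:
$\left(24322 + \sqrt{s + 11259}\right) + \left(P - 75\right) \left(-42\right) = \left(24322 + \sqrt{-14567 + 11259}\right) + \left(-1 - 75\right) \left(-42\right) = \left(24322 + \sqrt{-3308}\right) - -3192 = \left(24322 + 2 i \sqrt{827}\right) + 3192 = 27514 + 2 i \sqrt{827}$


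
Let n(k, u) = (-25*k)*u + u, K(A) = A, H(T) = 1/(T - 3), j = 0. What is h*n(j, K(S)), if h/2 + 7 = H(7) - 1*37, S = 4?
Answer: -350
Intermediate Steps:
H(T) = 1/(-3 + T)
n(k, u) = u - 25*k*u (n(k, u) = -25*k*u + u = u - 25*k*u)
h = -175/2 (h = -14 + 2*(1/(-3 + 7) - 1*37) = -14 + 2*(1/4 - 37) = -14 + 2*(-147/4) = -14 - 147/2 = -175/2 ≈ -87.500)
h*n(j, K(S)) = -350*(1 - 25*0) = -350*(1 + 0) = -350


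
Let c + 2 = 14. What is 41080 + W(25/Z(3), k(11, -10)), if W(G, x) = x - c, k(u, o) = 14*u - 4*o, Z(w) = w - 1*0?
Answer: 41262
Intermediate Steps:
c = 12 (c = -2 + 14 = 12)
Z(w) = w (Z(w) = w + 0 = w)
k(u, o) = -4*o + 14*u
W(G, x) = -12 + x (W(G, x) = x - 1*12 = x - 12 = -12 + x)
41080 + W(25/Z(3), k(11, -10)) = 41080 + (-12 + (-4*(-10) + 14*11)) = 41080 + (-12 + (40 + 154)) = 41080 + (-12 + 194) = 41080 + 182 = 41262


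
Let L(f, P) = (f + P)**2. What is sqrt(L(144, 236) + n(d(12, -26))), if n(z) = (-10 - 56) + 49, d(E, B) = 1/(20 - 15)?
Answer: sqrt(144383) ≈ 379.98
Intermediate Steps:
d(E, B) = 1/5
L(f, P) = (P + f)**2
n(z) = -17 (n(z) = -66 + 49 = -17)
sqrt(L(144, 236) + n(d(12, -26))) = sqrt((236 + 144)**2 - 17) = sqrt(380**2 - 17) = sqrt(144400 - 17) = sqrt(144383)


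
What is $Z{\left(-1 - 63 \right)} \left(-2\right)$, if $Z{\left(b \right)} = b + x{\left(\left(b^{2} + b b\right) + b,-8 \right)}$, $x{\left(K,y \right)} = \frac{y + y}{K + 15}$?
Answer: $\frac{1042336}{8143} \approx 128.0$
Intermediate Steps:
$x{\left(K,y \right)} = \frac{2 y}{15 + K}$
$Z{\left(b \right)} = b - \frac{16}{15 + b + 2 b^{2}}$ ($Z{\left(b \right)} = b + 2 \left(-8\right) \frac{1}{15 + \left(\left(b^{2} + b b\right) + b\right)} = b + 2 \left(-8\right) \frac{1}{15 + \left(\left(b^{2} + b^{2}\right) + b\right)} = b + 2 \left(-8\right) \frac{1}{15 + \left(2 b^{2} + b\right)} = b + 2 \left(-8\right) \frac{1}{15 + \left(b + 2 b^{2}\right)} = b + 2 \left(-8\right) \frac{1}{15 + b + 2 b^{2}} = b - \frac{16}{15 + b + 2 b^{2}}$)
$Z{\left(-1 - 63 \right)} \left(-2\right) = \left(\left(-1 - 63\right) - \frac{16}{15 + \left(-1 - 63\right) \left(1 + 2 \left(-1 - 63\right)\right)}\right) \left(-2\right) = \left(-64 - \frac{16}{15 - 64 \left(1 + 2 \left(-64\right)\right)}\right) \left(-2\right) = \left(-64 - \frac{16}{15 - 64 \left(1 - 128\right)}\right) \left(-2\right) = \left(-64 - \frac{16}{15 - -8128}\right) \left(-2\right) = \left(-64 - \frac{16}{15 + 8128}\right) \left(-2\right) = \left(-64 - \frac{16}{8143}\right) \left(-2\right) = \left(- \frac{521168}{8143}\right) \left(-2\right) = \frac{1042336}{8143}$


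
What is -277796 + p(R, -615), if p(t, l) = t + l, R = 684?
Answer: -277727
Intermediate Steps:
p(t, l) = l + t
-277796 + p(R, -615) = -277796 + (-615 + 684) = -277796 + 69 = -277727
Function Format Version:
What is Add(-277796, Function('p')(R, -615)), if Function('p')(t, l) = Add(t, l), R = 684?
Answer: -277727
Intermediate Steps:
Function('p')(t, l) = Add(l, t)
Add(-277796, Function('p')(R, -615)) = Add(-277796, Add(-615, 684)) = Add(-277796, 69) = -277727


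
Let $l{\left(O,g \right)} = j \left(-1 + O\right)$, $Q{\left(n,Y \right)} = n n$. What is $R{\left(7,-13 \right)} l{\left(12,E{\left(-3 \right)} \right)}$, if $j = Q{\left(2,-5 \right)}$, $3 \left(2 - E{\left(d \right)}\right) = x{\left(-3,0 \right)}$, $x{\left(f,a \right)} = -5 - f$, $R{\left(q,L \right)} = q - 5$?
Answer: $88$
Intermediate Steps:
$R{\left(q,L \right)} = -5 + q$ ($R{\left(q,L \right)} = q - 5 = -5 + q$)
$Q{\left(n,Y \right)} = n^{2}$
$E{\left(d \right)} = \frac{8}{3}$ ($E{\left(d \right)} = 2 - \frac{-5 - -3}{3} = 2 - \frac{-5 + 3}{3} = 2 - - \frac{2}{3} = 2 + \frac{2}{3} = \frac{8}{3}$)
$j = 4$ ($j = 2^{2} = 4$)
$l{\left(O,g \right)} = -4 + 4 O$ ($l{\left(O,g \right)} = 4 \left(-1 + O\right) = -4 + 4 O$)
$R{\left(7,-13 \right)} l{\left(12,E{\left(-3 \right)} \right)} = \left(-5 + 7\right) \left(-4 + 4 \cdot 12\right) = 2 \left(-4 + 48\right) = 2 \cdot 44 = 88$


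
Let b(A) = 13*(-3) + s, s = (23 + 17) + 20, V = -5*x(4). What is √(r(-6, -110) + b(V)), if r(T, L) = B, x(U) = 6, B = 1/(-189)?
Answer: 8*√1302/63 ≈ 4.5820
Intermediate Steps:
B = -1/189 ≈ -0.0052910
r(T, L) = -1/189
V = -30 (V = -5*6 = -30)
s = 60 (s = 40 + 20 = 60)
b(A) = 21 (b(A) = 13*(-3) + 60 = -39 + 60 = 21)
√(r(-6, -110) + b(V)) = √(-1/189 + 21) = √(3968/189) = 8*√1302/63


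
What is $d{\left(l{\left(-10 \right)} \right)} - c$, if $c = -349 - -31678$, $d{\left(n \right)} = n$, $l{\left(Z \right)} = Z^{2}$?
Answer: $-31229$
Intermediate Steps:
$c = 31329$ ($c = -349 + 31678 = 31329$)
$d{\left(l{\left(-10 \right)} \right)} - c = \left(-10\right)^{2} - 31329 = 100 - 31329 = -31229$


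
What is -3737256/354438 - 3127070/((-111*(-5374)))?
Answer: -92713276729/5872978587 ≈ -15.786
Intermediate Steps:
-3737256/354438 - 3127070/((-111*(-5374))) = -3737256*1/354438 - 3127070/596514 = -622876/59073 - 3127070*1/596514 = -622876/59073 - 1563535/298257 = -92713276729/5872978587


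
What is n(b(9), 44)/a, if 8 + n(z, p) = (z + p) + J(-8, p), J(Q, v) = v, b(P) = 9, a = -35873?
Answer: -89/35873 ≈ -0.0024810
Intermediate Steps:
n(z, p) = -8 + z + 2*p (n(z, p) = -8 + ((z + p) + p) = -8 + ((p + z) + p) = -8 + (z + 2*p) = -8 + z + 2*p)
n(b(9), 44)/a = (-8 + 9 + 2*44)/(-35873) = (-8 + 9 + 88)*(-1/35873) = 89*(-1/35873) = -89/35873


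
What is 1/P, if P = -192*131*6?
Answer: -1/150912 ≈ -6.6264e-6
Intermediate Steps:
P = -150912 (P = -25152*6 = -150912)
1/P = 1/(-150912) = -1/150912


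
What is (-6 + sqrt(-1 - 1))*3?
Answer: -18 + 3*I*sqrt(2) ≈ -18.0 + 4.2426*I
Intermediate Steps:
(-6 + sqrt(-1 - 1))*3 = (-6 + sqrt(-2))*3 = (-6 + I*sqrt(2))*3 = -18 + 3*I*sqrt(2)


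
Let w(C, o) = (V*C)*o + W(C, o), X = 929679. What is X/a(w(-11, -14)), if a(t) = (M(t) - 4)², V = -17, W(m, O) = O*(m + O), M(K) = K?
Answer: 929679/5161984 ≈ 0.18010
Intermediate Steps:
W(m, O) = O*(O + m)
w(C, o) = o*(C + o) - 17*C*o (w(C, o) = (-17*C)*o + o*(o + C) = -17*C*o + o*(C + o) = o*(C + o) - 17*C*o)
a(t) = (-4 + t)² (a(t) = (t - 4)² = (-4 + t)²)
X/a(w(-11, -14)) = 929679/((-4 - 14*(-14 - 16*(-11)))²) = 929679/((-4 - 14*(-14 + 176))²) = 929679/((-4 - 14*162)²) = 929679/((-4 - 2268)²) = 929679/((-2272)²) = 929679/5161984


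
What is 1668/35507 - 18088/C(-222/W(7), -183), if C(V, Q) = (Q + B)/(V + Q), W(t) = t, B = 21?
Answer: -7661117336/319563 ≈ -23974.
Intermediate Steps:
C(V, Q) = (21 + Q)/(Q + V) (C(V, Q) = (Q + 21)/(V + Q) = (21 + Q)/(Q + V))
1668/35507 - 18088/C(-222/W(7), -183) = 1668/35507 - 18088*(-183 - 222/7)/(21 - 183) = 1668*(1/35507) - 18088/(-162/(-183 - 222*⅐)) = 1668/35507 - 18088/(-162/(-183 - 222/7)) = 1668/35507 - 18088/(-162/(-1503/7)) = 1668/35507 - 18088/((-7/1503*(-162))) = 1668/35507 - 18088/126/167 = 1668/35507 - 18088*167/126 = 1668/35507 - 215764/9 = -7661117336/319563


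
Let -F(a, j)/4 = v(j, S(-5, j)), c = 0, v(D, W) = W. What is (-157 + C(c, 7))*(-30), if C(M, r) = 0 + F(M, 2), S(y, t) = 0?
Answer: 4710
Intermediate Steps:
F(a, j) = 0 (F(a, j) = -4*0 = 0)
C(M, r) = 0 (C(M, r) = 0 + 0 = 0)
(-157 + C(c, 7))*(-30) = (-157 + 0)*(-30) = -157*(-30) = 4710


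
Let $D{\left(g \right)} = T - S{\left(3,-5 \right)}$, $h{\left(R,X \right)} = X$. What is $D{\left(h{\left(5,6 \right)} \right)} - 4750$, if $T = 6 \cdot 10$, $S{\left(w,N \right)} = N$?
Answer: $-4685$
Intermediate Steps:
$T = 60$
$D{\left(g \right)} = 65$ ($D{\left(g \right)} = 60 - -5 = 60 + 5 = 65$)
$D{\left(h{\left(5,6 \right)} \right)} - 4750 = 65 - 4750 = -4685$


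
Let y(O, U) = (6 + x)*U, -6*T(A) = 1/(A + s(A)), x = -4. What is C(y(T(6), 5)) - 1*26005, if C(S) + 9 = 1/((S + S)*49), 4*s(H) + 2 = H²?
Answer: -25493719/980 ≈ -26014.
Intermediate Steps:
s(H) = -½ + H²/4
T(A) = -1/(6*(-½ + A + A²/4)) (T(A) = -1/(6*(A + (-½ + A²/4))) = -1/(6*(-½ + A + A²/4)))
y(O, U) = 2*U (y(O, U) = (6 - 4)*U = 2*U)
C(S) = -9 + 1/(98*S) (C(S) = -9 + 1/((S + S)*49) = -9 + (1/49)/(2*S) = -9 + (1/(2*S))*(1/49) = -9 + 1/(98*S))
C(y(T(6), 5)) - 1*26005 = (-9 + 1/(98*((2*5)))) - 1*26005 = (-9 + (1/98)/10) - 26005 = (-9 + (1/98)*(⅒)) - 26005 = (-9 + 1/980) - 26005 = -8819/980 - 26005 = -25493719/980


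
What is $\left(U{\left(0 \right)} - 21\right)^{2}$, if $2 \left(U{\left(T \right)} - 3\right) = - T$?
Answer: $324$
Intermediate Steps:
$U{\left(T \right)} = 3 - \frac{T}{2}$ ($U{\left(T \right)} = 3 + \frac{\left(-1\right) T}{2} = 3 - \frac{T}{2}$)
$\left(U{\left(0 \right)} - 21\right)^{2} = \left(\left(3 - 0\right) - 21\right)^{2} = \left(\left(3 + 0\right) - 21\right)^{2} = \left(3 - 21\right)^{2} = \left(-18\right)^{2} = 324$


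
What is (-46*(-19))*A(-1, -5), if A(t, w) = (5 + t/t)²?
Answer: 31464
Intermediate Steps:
A(t, w) = 36 (A(t, w) = (5 + 1)² = 6² = 36)
(-46*(-19))*A(-1, -5) = -46*(-19)*36 = 874*36 = 31464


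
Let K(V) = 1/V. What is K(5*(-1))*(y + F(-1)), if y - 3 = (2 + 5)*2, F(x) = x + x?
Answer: -3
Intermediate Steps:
F(x) = 2*x
K(V) = 1/V
y = 17 (y = 3 + (2 + 5)*2 = 3 + 7*2 = 3 + 14 = 17)
K(5*(-1))*(y + F(-1)) = (17 + 2*(-1))/((5*(-1))) = (17 - 2)/(-5) = -1/5*15 = -3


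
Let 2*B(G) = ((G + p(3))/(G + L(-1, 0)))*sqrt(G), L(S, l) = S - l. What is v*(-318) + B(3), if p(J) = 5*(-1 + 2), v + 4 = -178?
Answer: 57876 + 2*sqrt(3) ≈ 57879.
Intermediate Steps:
v = -182 (v = -4 - 178 = -182)
p(J) = 5 (p(J) = 5*1 = 5)
B(G) = sqrt(G)*(5 + G)/(2*(-1 + G)) (B(G) = (((G + 5)/(G + (-1 - 1*0)))*sqrt(G))/2 = (((5 + G)/(G + (-1 + 0)))*sqrt(G))/2 = (((5 + G)/(G - 1))*sqrt(G))/2 = (((5 + G)/(-1 + G))*sqrt(G))/2 = (sqrt(G)*(5 + G)/(-1 + G))/2 = sqrt(G)*(5 + G)/(2*(-1 + G)))
v*(-318) + B(3) = -182*(-318) + sqrt(3)*(5 + 3)/(2*(-1 + 3)) = 57876 + (1/2)*sqrt(3)*8/2 = 57876 + (1/2)*sqrt(3)*(1/2)*8 = 57876 + 2*sqrt(3)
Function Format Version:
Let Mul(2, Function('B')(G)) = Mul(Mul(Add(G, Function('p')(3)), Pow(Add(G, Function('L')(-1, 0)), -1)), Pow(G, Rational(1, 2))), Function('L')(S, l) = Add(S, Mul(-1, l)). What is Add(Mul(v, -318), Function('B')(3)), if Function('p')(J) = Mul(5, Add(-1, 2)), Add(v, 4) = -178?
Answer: Add(57876, Mul(2, Pow(3, Rational(1, 2)))) ≈ 57879.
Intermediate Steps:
v = -182 (v = Add(-4, -178) = -182)
Function('p')(J) = 5 (Function('p')(J) = Mul(5, 1) = 5)
Function('B')(G) = Mul(Rational(1, 2), Pow(G, Rational(1, 2)), Pow(Add(-1, G), -1), Add(5, G)) (Function('B')(G) = Mul(Rational(1, 2), Mul(Mul(Add(G, 5), Pow(Add(G, Add(-1, Mul(-1, 0))), -1)), Pow(G, Rational(1, 2)))) = Mul(Rational(1, 2), Mul(Mul(Add(5, G), Pow(Add(G, Add(-1, 0)), -1)), Pow(G, Rational(1, 2)))) = Mul(Rational(1, 2), Mul(Mul(Add(5, G), Pow(Add(G, -1), -1)), Pow(G, Rational(1, 2)))) = Mul(Rational(1, 2), Mul(Mul(Add(5, G), Pow(Add(-1, G), -1)), Pow(G, Rational(1, 2)))) = Mul(Rational(1, 2), Mul(Mul(Pow(Add(-1, G), -1), Add(5, G)), Pow(G, Rational(1, 2)))) = Mul(Rational(1, 2), Mul(Pow(G, Rational(1, 2)), Pow(Add(-1, G), -1), Add(5, G))) = Mul(Rational(1, 2), Pow(G, Rational(1, 2)), Pow(Add(-1, G), -1), Add(5, G)))
Add(Mul(v, -318), Function('B')(3)) = Add(Mul(-182, -318), Mul(Rational(1, 2), Pow(3, Rational(1, 2)), Pow(Add(-1, 3), -1), Add(5, 3))) = Add(57876, Mul(Rational(1, 2), Pow(3, Rational(1, 2)), Pow(2, -1), 8)) = Add(57876, Mul(Rational(1, 2), Pow(3, Rational(1, 2)), Rational(1, 2), 8)) = Add(57876, Mul(2, Pow(3, Rational(1, 2))))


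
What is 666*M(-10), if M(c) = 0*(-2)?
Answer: 0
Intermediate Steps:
M(c) = 0
666*M(-10) = 666*0 = 0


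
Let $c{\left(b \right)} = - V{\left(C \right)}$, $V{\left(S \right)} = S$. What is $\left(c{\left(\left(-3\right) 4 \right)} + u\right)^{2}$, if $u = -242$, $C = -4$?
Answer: $56644$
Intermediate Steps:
$c{\left(b \right)} = 4$ ($c{\left(b \right)} = \left(-1\right) \left(-4\right) = 4$)
$\left(c{\left(\left(-3\right) 4 \right)} + u\right)^{2} = \left(4 - 242\right)^{2} = \left(-238\right)^{2} = 56644$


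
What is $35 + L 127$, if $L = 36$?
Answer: $4607$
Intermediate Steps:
$35 + L 127 = 35 + 36 \cdot 127 = 35 + 4572 = 4607$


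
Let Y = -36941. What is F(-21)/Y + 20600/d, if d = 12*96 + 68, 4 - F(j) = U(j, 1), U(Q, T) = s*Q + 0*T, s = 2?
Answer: 38046424/2253401 ≈ 16.884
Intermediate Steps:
U(Q, T) = 2*Q (U(Q, T) = 2*Q + 0*T = 2*Q + 0 = 2*Q)
F(j) = 4 - 2*j
d = 1220 (d = 1152 + 68 = 1220)
F(-21)/Y + 20600/d = (4 - 2*(-21))/(-36941) + 20600/1220 = (4 + 42)*(-1/36941) + 20600*(1/1220) = 46*(-1/36941) + 1030/61 = -46/36941 + 1030/61 = 38046424/2253401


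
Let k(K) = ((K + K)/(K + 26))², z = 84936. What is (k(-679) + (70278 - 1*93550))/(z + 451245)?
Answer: -3307182028/76210801343 ≈ -0.043395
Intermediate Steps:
k(K) = 4*K²/(26 + K)² (k(K) = ((2*K)/(26 + K))² = (2*K/(26 + K))² = 4*K²/(26 + K)²)
(k(-679) + (70278 - 1*93550))/(z + 451245) = (4*(-679)²/(26 - 679)² + (70278 - 1*93550))/(84936 + 451245) = (4*461041/(-653)² + (70278 - 93550))/536181 = (4*461041*(1/426409) - 23272)*(1/536181) = (1844164/426409 - 23272)*(1/536181) = -9921546084/426409*1/536181 = -3307182028/76210801343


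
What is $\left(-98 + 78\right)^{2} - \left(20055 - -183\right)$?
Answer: $-19838$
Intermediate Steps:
$\left(-98 + 78\right)^{2} - \left(20055 - -183\right) = \left(-20\right)^{2} - \left(20055 + 183\right) = 400 - 20238 = -19838$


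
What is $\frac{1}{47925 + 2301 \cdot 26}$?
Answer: $\frac{1}{107751} \approx 9.2807 \cdot 10^{-6}$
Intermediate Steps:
$\frac{1}{47925 + 2301 \cdot 26} = \frac{1}{47925 + 59826} = \frac{1}{107751}$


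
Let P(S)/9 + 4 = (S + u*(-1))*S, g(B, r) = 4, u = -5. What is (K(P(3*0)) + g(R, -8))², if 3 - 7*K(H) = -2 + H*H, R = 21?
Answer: 1595169/49 ≈ 32554.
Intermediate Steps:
P(S) = -36 + 9*S*(5 + S) (P(S) = -36 + 9*((S - 5*(-1))*S) = -36 + 9*((S + 5)*S) = -36 + 9*((5 + S)*S) = -36 + 9*(S*(5 + S)) = -36 + 9*S*(5 + S))
K(H) = 5/7 - H²/7 (K(H) = 3/7 - (-2 + H*H)/7 = 3/7 - (-2 + H²)/7 = 3/7 + (2/7 - H²/7) = 5/7 - H²/7)
(K(P(3*0)) + g(R, -8))² = ((5/7 - (-36 + 9*(3*0)² + 45*(3*0))²/7) + 4)² = ((5/7 - (-36 + 9*0² + 45*0)²/7) + 4)² = ((5/7 - (-36 + 9*0 + 0)²/7) + 4)² = ((5/7 - (-36 + 0 + 0)²/7) + 4)² = ((5/7 - ⅐*(-36)²) + 4)² = ((5/7 - ⅐*1296) + 4)² = ((5/7 - 1296/7) + 4)² = (-1291/7 + 4)² = (-1263/7)² = 1595169/49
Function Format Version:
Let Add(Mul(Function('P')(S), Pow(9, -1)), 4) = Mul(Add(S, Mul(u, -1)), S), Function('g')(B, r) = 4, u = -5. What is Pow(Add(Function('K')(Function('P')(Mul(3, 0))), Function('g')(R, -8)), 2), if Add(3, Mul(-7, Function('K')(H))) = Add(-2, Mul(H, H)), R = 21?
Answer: Rational(1595169, 49) ≈ 32554.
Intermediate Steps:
Function('P')(S) = Add(-36, Mul(9, S, Add(5, S))) (Function('P')(S) = Add(-36, Mul(9, Mul(Add(S, Mul(-5, -1)), S))) = Add(-36, Mul(9, Mul(Add(S, 5), S))) = Add(-36, Mul(9, Mul(Add(5, S), S))) = Add(-36, Mul(9, Mul(S, Add(5, S)))) = Add(-36, Mul(9, S, Add(5, S))))
Function('K')(H) = Add(Rational(5, 7), Mul(Rational(-1, 7), Pow(H, 2))) (Function('K')(H) = Add(Rational(3, 7), Mul(Rational(-1, 7), Add(-2, Mul(H, H)))) = Add(Rational(3, 7), Mul(Rational(-1, 7), Add(-2, Pow(H, 2)))) = Add(Rational(3, 7), Add(Rational(2, 7), Mul(Rational(-1, 7), Pow(H, 2)))) = Add(Rational(5, 7), Mul(Rational(-1, 7), Pow(H, 2))))
Pow(Add(Function('K')(Function('P')(Mul(3, 0))), Function('g')(R, -8)), 2) = Pow(Add(Add(Rational(5, 7), Mul(Rational(-1, 7), Pow(Add(-36, Mul(9, Pow(Mul(3, 0), 2)), Mul(45, Mul(3, 0))), 2))), 4), 2) = Pow(Add(Add(Rational(5, 7), Mul(Rational(-1, 7), Pow(Add(-36, Mul(9, Pow(0, 2)), Mul(45, 0)), 2))), 4), 2) = Pow(Add(Add(Rational(5, 7), Mul(Rational(-1, 7), Pow(Add(-36, Mul(9, 0), 0), 2))), 4), 2) = Pow(Add(Add(Rational(5, 7), Mul(Rational(-1, 7), Pow(Add(-36, 0, 0), 2))), 4), 2) = Pow(Add(Add(Rational(5, 7), Mul(Rational(-1, 7), Pow(-36, 2))), 4), 2) = Pow(Add(Add(Rational(5, 7), Mul(Rational(-1, 7), 1296)), 4), 2) = Pow(Add(Add(Rational(5, 7), Rational(-1296, 7)), 4), 2) = Pow(Add(Rational(-1291, 7), 4), 2) = Pow(Rational(-1263, 7), 2) = Rational(1595169, 49)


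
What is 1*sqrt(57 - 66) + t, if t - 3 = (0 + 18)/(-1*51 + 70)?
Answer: 75/19 + 3*I ≈ 3.9474 + 3.0*I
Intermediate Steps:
t = 75/19 (t = 3 + (0 + 18)/(-1*51 + 70) = 3 + 18/(-51 + 70) = 3 + 18/19 = 75/19 ≈ 3.9474)
1*sqrt(57 - 66) + t = 1*sqrt(57 - 66) + 75/19 = 1*sqrt(-9) + 75/19 = 1*(3*I) + 75/19 = 3*I + 75/19 = 75/19 + 3*I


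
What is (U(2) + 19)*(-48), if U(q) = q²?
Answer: -1104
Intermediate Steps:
(U(2) + 19)*(-48) = (2² + 19)*(-48) = (4 + 19)*(-48) = 23*(-48) = -1104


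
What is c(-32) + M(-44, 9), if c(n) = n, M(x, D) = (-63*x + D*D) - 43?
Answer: 2778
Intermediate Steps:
M(x, D) = -43 + D² - 63*x (M(x, D) = (-63*x + D²) - 43 = (D² - 63*x) - 43 = -43 + D² - 63*x)
c(-32) + M(-44, 9) = -32 + (-43 + 9² - 63*(-44)) = -32 + (-43 + 81 + 2772) = -32 + 2810 = 2778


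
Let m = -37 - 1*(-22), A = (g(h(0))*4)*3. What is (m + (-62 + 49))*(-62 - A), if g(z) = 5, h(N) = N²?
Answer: 3416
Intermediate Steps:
A = 60 (A = (5*4)*3 = 20*3 = 60)
m = -15 (m = -37 + 22 = -15)
(m + (-62 + 49))*(-62 - A) = (-15 + (-62 + 49))*(-62 - 1*60) = (-15 - 13)*(-62 - 60) = -28*(-122) = 3416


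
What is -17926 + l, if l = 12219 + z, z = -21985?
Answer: -27692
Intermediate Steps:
l = -9766 (l = 12219 - 21985 = -9766)
-17926 + l = -17926 - 9766 = -27692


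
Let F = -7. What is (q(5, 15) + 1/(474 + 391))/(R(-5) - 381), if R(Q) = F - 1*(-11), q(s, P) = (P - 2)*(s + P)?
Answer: -224901/326105 ≈ -0.68966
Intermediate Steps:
q(s, P) = (-2 + P)*(P + s)
R(Q) = 4 (R(Q) = -7 - 1*(-11) = -7 + 11 = 4)
(q(5, 15) + 1/(474 + 391))/(R(-5) - 381) = ((15**2 - 2*15 - 2*5 + 15*5) + 1/(474 + 391))/(4 - 381) = ((225 - 30 - 10 + 75) + 1/865)/(-377) = (260 + 1/865)*(-1/377) = (224901/865)*(-1/377) = -224901/326105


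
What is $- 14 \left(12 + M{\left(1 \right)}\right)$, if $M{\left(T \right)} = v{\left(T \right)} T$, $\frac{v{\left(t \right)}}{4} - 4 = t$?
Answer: $-448$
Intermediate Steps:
$v{\left(t \right)} = 16 + 4 t$
$M{\left(T \right)} = T \left(16 + 4 T\right)$ ($M{\left(T \right)} = \left(16 + 4 T\right) T = T \left(16 + 4 T\right)$)
$- 14 \left(12 + M{\left(1 \right)}\right) = - 14 \left(12 + 4 \cdot 1 \left(4 + 1\right)\right) = - 14 \left(12 + 4 \cdot 1 \cdot 5\right) = - 14 \left(12 + 20\right) = \left(-14\right) 32 = -448$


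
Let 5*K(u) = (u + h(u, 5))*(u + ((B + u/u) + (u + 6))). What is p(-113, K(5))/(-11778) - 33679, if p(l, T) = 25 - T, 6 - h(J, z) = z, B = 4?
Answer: -1983356309/58890 ≈ -33679.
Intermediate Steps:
h(J, z) = 6 - z
K(u) = (1 + u)*(11 + 2*u)/5 (K(u) = ((u + (6 - 1*5))*(u + ((4 + u/u) + (u + 6))))/5 = ((u + (6 - 5))*(u + ((4 + 1) + (6 + u))))/5 = ((u + 1)*(u + (5 + (6 + u))))/5 = ((1 + u)*(u + (11 + u)))/5 = ((1 + u)*(11 + 2*u))/5 = (1 + u)*(11 + 2*u)/5)
p(-113, K(5))/(-11778) - 33679 = (25 - (11/5 + (2/5)*5**2 + (13/5)*5))/(-11778) - 33679 = (25 - (11/5 + (2/5)*25 + 13))*(-1/11778) - 33679 = (25 - (11/5 + 10 + 13))*(-1/11778) - 33679 = (25 - 1*126/5)*(-1/11778) - 33679 = (25 - 126/5)*(-1/11778) - 33679 = -1/5*(-1/11778) - 33679 = 1/58890 - 33679 = -1983356309/58890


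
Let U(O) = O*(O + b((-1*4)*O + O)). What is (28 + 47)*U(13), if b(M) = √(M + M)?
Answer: 12675 + 975*I*√78 ≈ 12675.0 + 8611.0*I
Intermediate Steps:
b(M) = √2*√M (b(M) = √(2*M) = √2*√M)
U(O) = O*(O + √6*√(-O)) (U(O) = O*(O + √2*√((-1*4)*O + O)) = O*(O + √2*√(-4*O + O)) = O*(O + √2*√(-3*O)) = O*(O + √2*(√3*√(-O))) = O*(O + √6*√(-O)))
(28 + 47)*U(13) = (28 + 47)*(13*(13 + √6*√(-1*13))) = 75*(13*(13 + √6*√(-13))) = 75*(13*(13 + √6*(I*√13))) = 75*(13*(13 + I*√78)) = 75*(169 + 13*I*√78) = 12675 + 975*I*√78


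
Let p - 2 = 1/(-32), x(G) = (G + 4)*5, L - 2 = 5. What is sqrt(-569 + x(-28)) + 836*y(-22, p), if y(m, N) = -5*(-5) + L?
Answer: 26752 + I*sqrt(689) ≈ 26752.0 + 26.249*I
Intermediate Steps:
L = 7 (L = 2 + 5 = 7)
x(G) = 20 + 5*G (x(G) = (4 + G)*5 = 20 + 5*G)
p = 63/32 (p = 2 + 1/(-32) = 2 - 1/32 = 63/32 ≈ 1.9688)
y(m, N) = 32 (y(m, N) = -5*(-5) + 7 = 25 + 7 = 32)
sqrt(-569 + x(-28)) + 836*y(-22, p) = sqrt(-569 + (20 + 5*(-28))) + 836*32 = sqrt(-569 + (20 - 140)) + 26752 = sqrt(-569 - 120) + 26752 = sqrt(-689) + 26752 = I*sqrt(689) + 26752 = 26752 + I*sqrt(689)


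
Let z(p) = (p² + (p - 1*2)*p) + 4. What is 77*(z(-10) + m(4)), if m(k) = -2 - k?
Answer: 16786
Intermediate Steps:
z(p) = 4 + p² + p*(-2 + p) (z(p) = (p² + (p - 2)*p) + 4 = (p² + (-2 + p)*p) + 4 = (p² + p*(-2 + p)) + 4 = 4 + p² + p*(-2 + p))
77*(z(-10) + m(4)) = 77*((4 - 2*(-10) + 2*(-10)²) + (-2 - 1*4)) = 77*((4 + 20 + 2*100) + (-2 - 4)) = 77*((4 + 20 + 200) - 6) = 77*(224 - 6) = 77*218 = 16786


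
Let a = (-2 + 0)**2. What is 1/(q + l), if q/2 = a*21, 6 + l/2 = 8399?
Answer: 1/16954 ≈ 5.8983e-5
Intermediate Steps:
l = 16786 (l = -12 + 2*8399 = -12 + 16798 = 16786)
a = 4 (a = (-2)**2 = 4)
q = 168 (q = 2*(4*21) = 2*84 = 168)
1/(q + l) = 1/(168 + 16786) = 1/16954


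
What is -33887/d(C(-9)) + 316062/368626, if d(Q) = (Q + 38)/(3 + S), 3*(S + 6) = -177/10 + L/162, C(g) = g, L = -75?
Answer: 22905258325972/2164756185 ≈ 10581.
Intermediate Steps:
S = -4882/405 (S = -6 + (-177/10 - 75/162)/3 = -6 + (-177*1/10 - 75*1/162)/3 = -6 + (-177/10 - 25/54)/3 = -6 + (1/3)*(-2452/135) = -6 - 2452/405 = -4882/405 ≈ -12.054)
d(Q) = -810/193 - 405*Q/3667 (d(Q) = (Q + 38)/(3 - 4882/405) = (38 + Q)/(-3667/405) = (38 + Q)*(-405/3667) = -810/193 - 405*Q/3667)
-33887/d(C(-9)) + 316062/368626 = -33887/(-810/193 - 405/3667*(-9)) + 316062/368626 = -33887/(-810/193 + 3645/3667) + 316062*(1/368626) = -33887/(-11745/3667) + 158031/184313 = -33887*(-3667/11745) + 158031/184313 = 124263629/11745 + 158031/184313 = 22905258325972/2164756185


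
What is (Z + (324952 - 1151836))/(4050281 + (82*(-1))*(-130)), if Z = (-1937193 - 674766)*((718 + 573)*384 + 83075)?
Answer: -503950774435/1353647 ≈ -3.7229e+5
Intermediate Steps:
Z = -1511851496421 (Z = -2611959*(1291*384 + 83075) = -2611959*(495744 + 83075) = -2611959*578819 = -1511851496421)
(Z + (324952 - 1151836))/(4050281 + (82*(-1))*(-130)) = (-1511851496421 + (324952 - 1151836))/(4050281 + (82*(-1))*(-130)) = (-1511851496421 - 826884)/(4050281 - 82*(-130)) = -1511852323305/(4050281 + 10660) = -1511852323305/4060941 = -1511852323305*1/4060941 = -503950774435/1353647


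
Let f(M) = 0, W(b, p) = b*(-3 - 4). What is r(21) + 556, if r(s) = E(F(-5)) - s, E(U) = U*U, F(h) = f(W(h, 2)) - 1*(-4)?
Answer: 551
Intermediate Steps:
W(b, p) = -7*b (W(b, p) = b*(-7) = -7*b)
F(h) = 4 (F(h) = 0 - 1*(-4) = 0 + 4 = 4)
E(U) = U**2
r(s) = 16 - s (r(s) = 4**2 - s = 16 - s)
r(21) + 556 = (16 - 1*21) + 556 = (16 - 21) + 556 = -5 + 556 = 551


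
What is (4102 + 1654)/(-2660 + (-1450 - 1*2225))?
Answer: -5756/6335 ≈ -0.90860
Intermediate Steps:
(4102 + 1654)/(-2660 + (-1450 - 1*2225)) = 5756/(-2660 + (-1450 - 2225)) = 5756/(-2660 - 3675) = 5756/(-6335) = 5756*(-1/6335) = -5756/6335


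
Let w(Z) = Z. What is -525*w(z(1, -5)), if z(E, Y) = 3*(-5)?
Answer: 7875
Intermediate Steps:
z(E, Y) = -15
-525*w(z(1, -5)) = -525*(-15) = 7875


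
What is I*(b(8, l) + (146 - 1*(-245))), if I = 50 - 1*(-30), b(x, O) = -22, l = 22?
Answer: 29520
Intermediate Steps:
I = 80 (I = 50 + 30 = 80)
I*(b(8, l) + (146 - 1*(-245))) = 80*(-22 + (146 - 1*(-245))) = 80*(-22 + (146 + 245)) = 80*(-22 + 391) = 80*369 = 29520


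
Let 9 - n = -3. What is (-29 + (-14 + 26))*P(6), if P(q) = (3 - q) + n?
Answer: -153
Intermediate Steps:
n = 12 (n = 9 - 1*(-3) = 9 + 3 = 12)
P(q) = 15 - q (P(q) = (3 - q) + 12 = 15 - q)
(-29 + (-14 + 26))*P(6) = (-29 + (-14 + 26))*(15 - 1*6) = (-29 + 12)*(15 - 6) = -17*9 = -153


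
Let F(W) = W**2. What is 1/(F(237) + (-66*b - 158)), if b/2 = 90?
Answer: 1/44131 ≈ 2.2660e-5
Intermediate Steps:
b = 180 (b = 2*90 = 180)
1/(F(237) + (-66*b - 158)) = 1/(237**2 + (-66*180 - 158)) = 1/(56169 + (-11880 - 158)) = 1/(56169 - 12038) = 1/44131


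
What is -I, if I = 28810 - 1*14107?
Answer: -14703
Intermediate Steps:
I = 14703 (I = 28810 - 14107 = 14703)
-I = -1*14703 = -14703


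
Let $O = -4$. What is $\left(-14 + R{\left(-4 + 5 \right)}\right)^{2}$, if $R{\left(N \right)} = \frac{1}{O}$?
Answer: $\frac{3249}{16} \approx 203.06$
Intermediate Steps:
$R{\left(N \right)} = - \frac{1}{4}$ ($R{\left(N \right)} = \frac{1}{-4} = - \frac{1}{4}$)
$\left(-14 + R{\left(-4 + 5 \right)}\right)^{2} = \left(-14 - \frac{1}{4}\right)^{2} = \left(- \frac{57}{4}\right)^{2} = \frac{3249}{16}$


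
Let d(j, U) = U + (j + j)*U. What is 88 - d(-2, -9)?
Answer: 61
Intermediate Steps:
d(j, U) = U + 2*U*j (d(j, U) = U + (2*j)*U = U + 2*U*j)
88 - d(-2, -9) = 88 - (-9)*(1 + 2*(-2)) = 88 - (-9)*(1 - 4) = 88 - (-9)*(-3) = 88 - 1*27 = 88 - 27 = 61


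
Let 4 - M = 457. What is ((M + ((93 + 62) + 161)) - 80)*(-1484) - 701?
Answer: 321327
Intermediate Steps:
M = -453 (M = 4 - 1*457 = 4 - 457 = -453)
((M + ((93 + 62) + 161)) - 80)*(-1484) - 701 = ((-453 + ((93 + 62) + 161)) - 80)*(-1484) - 701 = ((-453 + (155 + 161)) - 80)*(-1484) - 701 = ((-453 + 316) - 80)*(-1484) - 701 = (-137 - 80)*(-1484) - 701 = -217*(-1484) - 701 = 322028 - 701 = 321327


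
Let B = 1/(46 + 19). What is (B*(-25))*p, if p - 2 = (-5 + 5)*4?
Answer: -10/13 ≈ -0.76923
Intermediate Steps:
p = 2 (p = 2 + (-5 + 5)*4 = 2 + 0*4 = 2 + 0 = 2)
B = 1/65 ≈ 0.015385
(B*(-25))*p = ((1/65)*(-25))*2 = -5/13*2 = -10/13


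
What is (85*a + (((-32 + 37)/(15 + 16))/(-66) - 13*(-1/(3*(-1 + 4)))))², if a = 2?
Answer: 1107358440721/37675044 ≈ 29392.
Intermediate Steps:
(85*a + (((-32 + 37)/(15 + 16))/(-66) - 13*(-1/(3*(-1 + 4)))))² = (85*2 + (((-32 + 37)/(15 + 16))/(-66) - 13*(-1/(3*(-1 + 4)))))² = (170 + ((5/31)*(-1/66) - 13/((-3*3))))² = (170 + ((5*(1/31))*(-1/66) - 13/(-9)))² = (170 + ((5/31)*(-1/66) - 13*(-⅑)))² = (170 + (-5/2046 + 13/9))² = (170 + 8851/6138)² = (1052311/6138)² = 1107358440721/37675044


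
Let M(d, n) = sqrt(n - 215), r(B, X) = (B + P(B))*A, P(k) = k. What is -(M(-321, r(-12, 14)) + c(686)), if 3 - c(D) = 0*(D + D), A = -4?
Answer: -3 - I*sqrt(119) ≈ -3.0 - 10.909*I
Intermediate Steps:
c(D) = 3 (c(D) = 3 - 0*(D + D) = 3 - 0*2*D = 3 - 1*0 = 3 + 0 = 3)
r(B, X) = -8*B (r(B, X) = (B + B)*(-4) = (2*B)*(-4) = -8*B)
M(d, n) = sqrt(-215 + n)
-(M(-321, r(-12, 14)) + c(686)) = -(sqrt(-215 - 8*(-12)) + 3) = -(sqrt(-215 + 96) + 3) = -(sqrt(-119) + 3) = -(I*sqrt(119) + 3) = -(3 + I*sqrt(119)) = -3 - I*sqrt(119)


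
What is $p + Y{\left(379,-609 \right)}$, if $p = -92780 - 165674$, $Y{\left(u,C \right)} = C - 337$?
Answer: $-259400$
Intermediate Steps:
$Y{\left(u,C \right)} = -337 + C$ ($Y{\left(u,C \right)} = C - 337 = -337 + C$)
$p = -258454$ ($p = -92780 - 165674 = -258454$)
$p + Y{\left(379,-609 \right)} = -258454 - 946 = -259400$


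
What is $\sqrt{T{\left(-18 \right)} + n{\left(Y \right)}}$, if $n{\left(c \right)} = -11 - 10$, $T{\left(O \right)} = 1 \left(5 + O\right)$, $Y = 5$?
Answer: $i \sqrt{34} \approx 5.8309 i$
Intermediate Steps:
$T{\left(O \right)} = 5 + O$
$n{\left(c \right)} = -21$
$\sqrt{T{\left(-18 \right)} + n{\left(Y \right)}} = \sqrt{\left(5 - 18\right) - 21} = \sqrt{-13 - 21} = \sqrt{-34} = i \sqrt{34}$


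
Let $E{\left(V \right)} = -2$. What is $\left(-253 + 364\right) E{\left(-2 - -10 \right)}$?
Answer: $-222$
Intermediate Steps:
$\left(-253 + 364\right) E{\left(-2 - -10 \right)} = \left(-253 + 364\right) \left(-2\right) = 111 \left(-2\right) = -222$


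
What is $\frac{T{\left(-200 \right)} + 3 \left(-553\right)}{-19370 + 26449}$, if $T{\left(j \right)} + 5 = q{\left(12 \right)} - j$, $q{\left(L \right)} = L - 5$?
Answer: $- \frac{1457}{7079} \approx -0.20582$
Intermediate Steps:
$q{\left(L \right)} = -5 + L$
$T{\left(j \right)} = 2 - j$ ($T{\left(j \right)} = -5 - \left(-7 + j\right) = 2 - j$)
$\frac{T{\left(-200 \right)} + 3 \left(-553\right)}{-19370 + 26449} = \frac{\left(2 - -200\right) + 3 \left(-553\right)}{-19370 + 26449} = \frac{\left(2 + 200\right) - 1659}{7079} = \left(202 - 1659\right) \frac{1}{7079} = \left(-1457\right) \frac{1}{7079} = - \frac{1457}{7079}$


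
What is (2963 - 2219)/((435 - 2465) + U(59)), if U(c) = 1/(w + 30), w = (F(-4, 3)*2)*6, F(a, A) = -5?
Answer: -22320/60901 ≈ -0.36650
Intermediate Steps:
w = -60 (w = -5*2*6 = -10*6 = -60)
U(c) = -1/30 (U(c) = 1/(-60 + 30) = 1/(-30) = -1/30)
(2963 - 2219)/((435 - 2465) + U(59)) = (2963 - 2219)/((435 - 2465) - 1/30) = 744/(-2030 - 1/30) = 744/(-60901/30) = 744*(-30/60901) = -22320/60901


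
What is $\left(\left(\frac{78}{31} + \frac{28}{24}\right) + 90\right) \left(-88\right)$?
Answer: $- \frac{766700}{93} \approx -8244.1$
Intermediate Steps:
$\left(\left(\frac{78}{31} + \frac{28}{24}\right) + 90\right) \left(-88\right) = \left(\left(78 \cdot \frac{1}{31} + 28 \cdot \frac{1}{24}\right) + 90\right) \left(-88\right) = \left(\left(\frac{78}{31} + \frac{7}{6}\right) + 90\right) \left(-88\right) = \left(\frac{685}{186} + 90\right) \left(-88\right) = \frac{17425}{186} \left(-88\right) = - \frac{766700}{93}$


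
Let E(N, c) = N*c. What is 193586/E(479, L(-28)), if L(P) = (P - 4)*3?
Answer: -96793/22992 ≈ -4.2099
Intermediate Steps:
L(P) = -12 + 3*P (L(P) = (-4 + P)*3 = -12 + 3*P)
193586/E(479, L(-28)) = 193586/((479*(-12 + 3*(-28)))) = 193586/((479*(-12 - 84))) = 193586/((479*(-96))) = 193586/(-45984) = 193586*(-1/45984) = -96793/22992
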